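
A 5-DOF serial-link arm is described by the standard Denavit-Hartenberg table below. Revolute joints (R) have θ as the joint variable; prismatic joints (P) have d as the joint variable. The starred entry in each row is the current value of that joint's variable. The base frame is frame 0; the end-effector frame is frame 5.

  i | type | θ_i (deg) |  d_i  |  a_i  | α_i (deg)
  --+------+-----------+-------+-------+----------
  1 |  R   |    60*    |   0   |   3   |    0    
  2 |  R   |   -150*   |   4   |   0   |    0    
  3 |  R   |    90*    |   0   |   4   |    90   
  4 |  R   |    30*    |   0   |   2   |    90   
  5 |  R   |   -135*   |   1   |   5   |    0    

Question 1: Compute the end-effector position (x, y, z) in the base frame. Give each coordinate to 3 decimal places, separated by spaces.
after link 1: o_1 = (1.5000, 2.5981, 0.0000)
after link 2: o_2 = (1.5000, 2.5981, 4.0000)
after link 3: o_3 = (5.5000, 2.5981, 4.0000)
after link 4: o_4 = (7.2321, 2.5981, 5.0000)
after link 5: o_5 = (4.6702, 6.1336, 2.3662)

4.670 6.134 2.366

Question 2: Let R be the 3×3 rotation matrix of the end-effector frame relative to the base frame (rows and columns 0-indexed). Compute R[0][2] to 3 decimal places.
0.500

End-effector z-axis (col 2 of R) = (0.5000,-0.0000,-0.8660)
R[0][2] = 0.5000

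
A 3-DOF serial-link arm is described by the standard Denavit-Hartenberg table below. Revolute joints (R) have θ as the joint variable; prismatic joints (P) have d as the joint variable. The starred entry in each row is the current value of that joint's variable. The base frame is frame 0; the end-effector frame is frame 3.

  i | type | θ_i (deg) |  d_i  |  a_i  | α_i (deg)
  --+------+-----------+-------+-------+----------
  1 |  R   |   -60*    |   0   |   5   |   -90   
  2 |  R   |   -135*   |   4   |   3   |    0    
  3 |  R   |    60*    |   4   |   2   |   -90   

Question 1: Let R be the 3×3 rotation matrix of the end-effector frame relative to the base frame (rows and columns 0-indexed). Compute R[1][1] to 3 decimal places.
End-effector y-axis (col 1 of R) = (-0.8660,-0.5000,-0.0000)
R[1][1] = -0.5000

-0.500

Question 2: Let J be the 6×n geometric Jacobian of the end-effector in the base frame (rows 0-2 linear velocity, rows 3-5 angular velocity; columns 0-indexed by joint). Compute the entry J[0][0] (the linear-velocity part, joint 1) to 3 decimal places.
-1.059

axis z_0 = ẑ; lever o_n−o_0 = (8.6264,1.0587,4.0532)
cross product → J_v[:, 0] = (-1.0587,8.6264,0.0000)
J_ω[:, 0] = z_0
entry J[0][0] = -1.0587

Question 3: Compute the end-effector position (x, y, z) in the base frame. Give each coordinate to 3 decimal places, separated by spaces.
8.626 1.059 4.053

after link 1: o_1 = (2.5000, -4.3301, 0.0000)
after link 2: o_2 = (4.9034, -0.4930, 2.1213)
after link 3: o_3 = (8.6264, 1.0587, 4.0532)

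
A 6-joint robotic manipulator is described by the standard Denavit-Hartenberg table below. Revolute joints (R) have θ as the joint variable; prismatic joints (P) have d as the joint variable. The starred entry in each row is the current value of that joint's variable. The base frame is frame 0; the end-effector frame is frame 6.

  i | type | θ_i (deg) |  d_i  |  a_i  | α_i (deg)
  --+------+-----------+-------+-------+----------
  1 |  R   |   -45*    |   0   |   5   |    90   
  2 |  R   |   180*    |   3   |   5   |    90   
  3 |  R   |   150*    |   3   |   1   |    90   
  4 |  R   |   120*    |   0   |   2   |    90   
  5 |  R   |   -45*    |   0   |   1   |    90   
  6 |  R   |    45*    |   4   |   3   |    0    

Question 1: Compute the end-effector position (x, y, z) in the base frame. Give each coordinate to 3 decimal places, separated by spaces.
3.299 -2.893 5.255

after link 1: o_1 = (3.5355, -3.5355, 0.0000)
after link 2: o_2 = (-2.1213, -2.1213, 0.0000)
after link 3: o_3 = (-1.8625, -3.0872, 3.0000)
after link 4: o_4 = (-2.1213, -2.1213, 4.7321)
after link 5: o_5 = (-1.5298, -1.5968, 5.3444)
after link 6: o_6 = (3.2985, -2.8926, 5.2546)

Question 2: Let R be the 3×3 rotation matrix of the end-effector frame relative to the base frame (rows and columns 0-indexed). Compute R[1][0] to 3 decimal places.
End-effector x-axis (col 0 of R) = (0.5768,-0.2206,0.7866)
R[1][0] = -0.2206

-0.221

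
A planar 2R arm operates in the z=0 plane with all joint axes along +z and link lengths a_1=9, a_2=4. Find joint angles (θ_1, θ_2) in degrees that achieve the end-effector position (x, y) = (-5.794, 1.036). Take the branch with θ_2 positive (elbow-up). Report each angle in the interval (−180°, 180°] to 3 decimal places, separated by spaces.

150.000 150.004

cos θ_2 = (34.6437−9²−4²)/(2·9·4) = -0.8661; θ_2 = 150.0039° (elbow-up)
β = atan2(1.0360,-5.7940) = 169.8623°; ψ = atan2(1.9998,5.5358) = 19.8620°
θ_1 = β − ψ = 150.0003°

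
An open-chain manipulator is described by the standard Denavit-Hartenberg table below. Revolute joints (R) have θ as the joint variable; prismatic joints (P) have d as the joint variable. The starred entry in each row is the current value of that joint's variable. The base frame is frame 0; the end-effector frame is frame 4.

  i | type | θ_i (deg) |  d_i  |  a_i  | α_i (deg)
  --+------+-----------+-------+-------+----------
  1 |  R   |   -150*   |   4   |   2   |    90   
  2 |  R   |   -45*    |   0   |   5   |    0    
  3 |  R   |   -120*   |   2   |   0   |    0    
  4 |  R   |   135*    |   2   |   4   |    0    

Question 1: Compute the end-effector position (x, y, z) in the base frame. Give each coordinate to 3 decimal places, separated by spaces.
after link 1: o_1 = (-1.7321, -1.0000, 4.0000)
after link 2: o_2 = (-4.7939, -2.7678, 0.4645)
after link 3: o_3 = (-5.7939, -1.0357, 0.4645)
after link 4: o_4 = (-9.7939, -1.0357, -1.5355)

-9.794 -1.036 -1.536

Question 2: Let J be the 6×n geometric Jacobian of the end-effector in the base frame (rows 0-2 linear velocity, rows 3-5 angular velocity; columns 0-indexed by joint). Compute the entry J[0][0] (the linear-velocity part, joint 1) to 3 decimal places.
axis z_0 = ẑ; lever o_n−o_0 = (-9.7939,-1.0357,-1.5355)
cross product → J_v[:, 0] = (1.0357,-9.7939,0.0000)
J_ω[:, 0] = z_0
entry J[0][0] = 1.0357

1.036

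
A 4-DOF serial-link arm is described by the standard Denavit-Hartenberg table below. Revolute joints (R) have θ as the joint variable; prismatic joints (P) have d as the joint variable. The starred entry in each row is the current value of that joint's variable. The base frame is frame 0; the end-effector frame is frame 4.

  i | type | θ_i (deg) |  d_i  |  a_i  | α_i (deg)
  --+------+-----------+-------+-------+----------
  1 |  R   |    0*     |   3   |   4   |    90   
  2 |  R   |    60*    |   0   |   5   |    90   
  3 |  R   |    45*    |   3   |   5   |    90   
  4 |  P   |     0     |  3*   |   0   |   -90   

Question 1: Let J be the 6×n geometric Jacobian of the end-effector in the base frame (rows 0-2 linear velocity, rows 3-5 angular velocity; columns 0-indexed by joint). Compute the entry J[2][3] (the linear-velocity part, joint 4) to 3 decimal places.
prismatic axis z_3 = (0.3536,0.7071,0.6124)
J_v[:, 3] = z_3; J_ω[:, 3] = (0,0,0)
entry J[2][3] = 0.6124

0.612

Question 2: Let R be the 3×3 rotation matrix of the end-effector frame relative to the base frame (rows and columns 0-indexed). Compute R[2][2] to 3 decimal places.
End-effector z-axis (col 2 of R) = (0.8660,-0.0000,-0.5000)
R[2][2] = -0.5000

-0.500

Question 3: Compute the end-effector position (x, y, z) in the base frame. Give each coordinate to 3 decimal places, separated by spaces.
11.927 -1.414 10.729

after link 1: o_1 = (4.0000, 0.0000, 3.0000)
after link 2: o_2 = (6.5000, 0.0000, 7.3301)
after link 3: o_3 = (10.8658, -3.5355, 8.8920)
after link 4: o_4 = (11.9265, -1.4142, 10.7291)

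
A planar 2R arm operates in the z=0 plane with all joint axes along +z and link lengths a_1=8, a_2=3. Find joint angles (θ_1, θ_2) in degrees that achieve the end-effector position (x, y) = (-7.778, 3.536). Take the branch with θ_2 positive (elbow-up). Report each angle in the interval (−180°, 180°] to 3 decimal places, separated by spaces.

cos θ_2 = (73.0006−8²−3²)/(2·8·3) = 0.0000; θ_2 = 89.9993° (elbow-up)
β = atan2(3.5360,-7.7780) = 155.5527°; ψ = atan2(3.0000,8.0000) = 20.5560°
θ_1 = β − ψ = 134.9968°

134.997 89.999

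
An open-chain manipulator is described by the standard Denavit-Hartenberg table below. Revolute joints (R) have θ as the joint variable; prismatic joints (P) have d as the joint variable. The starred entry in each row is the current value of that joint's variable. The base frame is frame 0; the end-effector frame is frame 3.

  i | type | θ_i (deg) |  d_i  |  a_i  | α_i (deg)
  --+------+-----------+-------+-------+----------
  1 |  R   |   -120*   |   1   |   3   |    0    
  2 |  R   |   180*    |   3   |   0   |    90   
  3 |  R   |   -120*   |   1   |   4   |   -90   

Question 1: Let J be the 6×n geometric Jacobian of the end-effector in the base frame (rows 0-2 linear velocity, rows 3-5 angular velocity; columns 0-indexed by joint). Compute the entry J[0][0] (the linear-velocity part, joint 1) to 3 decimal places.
axis z_0 = ẑ; lever o_n−o_0 = (-1.6340,-4.8301,0.5359)
cross product → J_v[:, 0] = (4.8301,-1.6340,0.0000)
J_ω[:, 0] = z_0
entry J[0][0] = 4.8301

4.830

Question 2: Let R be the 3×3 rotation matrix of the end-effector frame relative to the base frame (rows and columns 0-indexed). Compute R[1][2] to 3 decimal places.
0.750

End-effector z-axis (col 2 of R) = (0.4330,0.7500,-0.5000)
R[1][2] = 0.7500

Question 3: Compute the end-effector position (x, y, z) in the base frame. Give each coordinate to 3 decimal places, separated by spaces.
-1.634 -4.830 0.536

after link 1: o_1 = (-1.5000, -2.5981, 1.0000)
after link 2: o_2 = (-1.5000, -2.5981, 4.0000)
after link 3: o_3 = (-1.6340, -4.8301, 0.5359)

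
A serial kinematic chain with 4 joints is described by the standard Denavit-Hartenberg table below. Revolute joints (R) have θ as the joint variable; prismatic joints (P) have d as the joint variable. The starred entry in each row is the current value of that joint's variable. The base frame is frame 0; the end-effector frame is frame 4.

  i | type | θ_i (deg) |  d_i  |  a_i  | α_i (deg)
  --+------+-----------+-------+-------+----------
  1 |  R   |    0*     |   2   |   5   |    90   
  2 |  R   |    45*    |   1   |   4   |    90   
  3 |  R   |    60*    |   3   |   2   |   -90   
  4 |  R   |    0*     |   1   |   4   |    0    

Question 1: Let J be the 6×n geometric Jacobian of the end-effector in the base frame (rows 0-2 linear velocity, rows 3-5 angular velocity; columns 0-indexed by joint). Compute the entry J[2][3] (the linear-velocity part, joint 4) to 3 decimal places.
axis z_3 = (-0.6124,-0.5000,-0.6124); lever o_n−o_3 = (0.8018,-3.9641,0.8018)
cross product → J_v[:, 3] = (-2.8284,0.0000,2.8284)
J_ω[:, 3] = z_3
entry J[2][3] = 2.8284

2.828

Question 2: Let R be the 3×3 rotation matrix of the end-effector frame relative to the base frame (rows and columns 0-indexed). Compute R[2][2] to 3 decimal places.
-0.612

End-effector z-axis (col 2 of R) = (-0.6124,-0.5000,-0.6124)
R[2][2] = -0.6124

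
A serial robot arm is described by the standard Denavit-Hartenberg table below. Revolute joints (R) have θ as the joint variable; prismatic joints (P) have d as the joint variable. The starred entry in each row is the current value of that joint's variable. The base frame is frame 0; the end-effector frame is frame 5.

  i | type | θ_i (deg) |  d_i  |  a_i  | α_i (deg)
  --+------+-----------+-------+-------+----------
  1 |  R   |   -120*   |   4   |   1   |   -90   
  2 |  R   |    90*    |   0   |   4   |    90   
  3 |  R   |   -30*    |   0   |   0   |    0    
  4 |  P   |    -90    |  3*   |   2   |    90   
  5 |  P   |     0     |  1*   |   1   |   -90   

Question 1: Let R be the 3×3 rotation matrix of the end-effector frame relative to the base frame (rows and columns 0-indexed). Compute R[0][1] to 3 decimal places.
End-effector y-axis (col 1 of R) = (-0.4330,0.2500,-0.8660)
R[0][1] = -0.4330

-0.433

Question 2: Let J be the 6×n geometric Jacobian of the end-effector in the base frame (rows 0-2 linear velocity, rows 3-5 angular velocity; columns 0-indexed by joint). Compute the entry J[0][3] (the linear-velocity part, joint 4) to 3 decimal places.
-0.500

prismatic axis z_3 = (-0.5000,-0.8660,0.0000)
J_v[:, 3] = z_3; J_ω[:, 3] = (0,0,0)
entry J[0][3] = -0.5000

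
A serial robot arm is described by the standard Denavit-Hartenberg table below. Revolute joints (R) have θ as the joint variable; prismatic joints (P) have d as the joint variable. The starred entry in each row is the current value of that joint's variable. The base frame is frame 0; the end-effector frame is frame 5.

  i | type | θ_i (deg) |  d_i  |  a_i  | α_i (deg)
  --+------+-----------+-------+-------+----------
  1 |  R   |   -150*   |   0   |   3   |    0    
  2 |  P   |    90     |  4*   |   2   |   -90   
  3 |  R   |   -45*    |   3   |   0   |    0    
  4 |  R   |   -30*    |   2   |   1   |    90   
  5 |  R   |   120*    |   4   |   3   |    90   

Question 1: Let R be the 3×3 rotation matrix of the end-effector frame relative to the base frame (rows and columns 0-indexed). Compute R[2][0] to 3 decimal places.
End-effector x-axis (col 0 of R) = (0.6853,0.5451,-0.4830)
R[2][0] = -0.4830

-0.483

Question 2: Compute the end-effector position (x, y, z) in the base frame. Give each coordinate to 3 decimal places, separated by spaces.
2.985 4.025 4.552

after link 1: o_1 = (-2.5981, -1.5000, 0.0000)
after link 2: o_2 = (-1.5981, -3.2321, 4.0000)
after link 3: o_3 = (1.0000, -1.7321, 4.0000)
after link 4: o_4 = (2.8615, -0.9562, 4.9659)
after link 5: o_5 = (2.9855, 4.0251, 4.5523)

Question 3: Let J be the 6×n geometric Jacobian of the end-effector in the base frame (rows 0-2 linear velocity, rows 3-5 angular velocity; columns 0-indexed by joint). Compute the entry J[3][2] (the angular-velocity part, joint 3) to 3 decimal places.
0.866

axis z_2 = (0.8660,0.5000,0.0000); lever o_n−o_2 = (4.5836,7.2572,0.5523)
cross product → J_v[:, 2] = (0.2762,-0.4783,3.9931)
J_ω[:, 2] = z_2
entry J[3][2] = 0.8660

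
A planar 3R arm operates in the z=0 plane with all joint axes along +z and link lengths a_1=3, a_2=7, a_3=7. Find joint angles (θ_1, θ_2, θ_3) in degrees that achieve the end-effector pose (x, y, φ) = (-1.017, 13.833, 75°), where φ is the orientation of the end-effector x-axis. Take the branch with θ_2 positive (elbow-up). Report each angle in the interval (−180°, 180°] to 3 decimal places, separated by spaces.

45.010 89.989 -59.999

wrist centre = target − a_3·(cos φ, sin φ) = (-2.8287, 7.0715)
cos θ_2 = (58.0081−3²−7²)/(2·3·7) = 0.0002; θ_2 = 89.9889° (elbow-up)
β = atan2(7.0715,-2.8287) = 111.8023°; ψ = atan2(7.0000,3.0014) = 66.7921°
θ_1 = β − ψ = 45.0102°
θ_3 = φ − θ_1 − θ_2 = -59.9992° (wrapped to (-180°,180°])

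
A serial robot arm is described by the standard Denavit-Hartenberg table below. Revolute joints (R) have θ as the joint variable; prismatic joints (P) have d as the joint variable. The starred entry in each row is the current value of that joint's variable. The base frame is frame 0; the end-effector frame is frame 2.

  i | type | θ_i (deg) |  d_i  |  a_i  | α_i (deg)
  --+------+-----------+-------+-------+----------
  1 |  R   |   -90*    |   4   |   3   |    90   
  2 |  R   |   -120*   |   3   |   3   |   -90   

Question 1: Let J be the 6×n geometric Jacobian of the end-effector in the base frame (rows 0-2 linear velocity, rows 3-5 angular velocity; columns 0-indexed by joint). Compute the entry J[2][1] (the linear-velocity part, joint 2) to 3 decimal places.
-1.500

axis z_1 = (-1.0000,-0.0000,0.0000); lever o_n−o_1 = (-3.0000,1.5000,-2.5981)
cross product → J_v[:, 1] = (0.0000,-2.5981,-1.5000)
J_ω[:, 1] = z_1
entry J[2][1] = -1.5000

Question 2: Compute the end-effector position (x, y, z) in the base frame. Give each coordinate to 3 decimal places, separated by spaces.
after link 1: o_1 = (0.0000, -3.0000, 4.0000)
after link 2: o_2 = (-3.0000, -1.5000, 1.4019)

-3.000 -1.500 1.402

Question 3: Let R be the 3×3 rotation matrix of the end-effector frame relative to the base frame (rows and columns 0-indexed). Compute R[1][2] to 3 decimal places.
End-effector z-axis (col 2 of R) = (-0.0000,-0.8660,-0.5000)
R[1][2] = -0.8660

-0.866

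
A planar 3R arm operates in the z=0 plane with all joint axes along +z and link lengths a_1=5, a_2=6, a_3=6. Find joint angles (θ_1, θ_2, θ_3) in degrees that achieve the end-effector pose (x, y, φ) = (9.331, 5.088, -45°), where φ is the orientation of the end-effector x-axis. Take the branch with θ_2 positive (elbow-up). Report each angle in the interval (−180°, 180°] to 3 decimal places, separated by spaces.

44.990 30.018 -120.007

wrist centre = target − a_3·(cos φ, sin φ) = (5.0884, 9.3306)
cos θ_2 = (112.9523−5²−6²)/(2·5·6) = 0.8659; θ_2 = 30.0177° (elbow-up)
β = atan2(9.3306,5.0884) = 61.3947°; ψ = atan2(3.0016,10.1952) = 16.4051°
θ_1 = β − ψ = 44.9896°
θ_3 = φ − θ_1 − θ_2 = -120.0073° (wrapped to (-180°,180°])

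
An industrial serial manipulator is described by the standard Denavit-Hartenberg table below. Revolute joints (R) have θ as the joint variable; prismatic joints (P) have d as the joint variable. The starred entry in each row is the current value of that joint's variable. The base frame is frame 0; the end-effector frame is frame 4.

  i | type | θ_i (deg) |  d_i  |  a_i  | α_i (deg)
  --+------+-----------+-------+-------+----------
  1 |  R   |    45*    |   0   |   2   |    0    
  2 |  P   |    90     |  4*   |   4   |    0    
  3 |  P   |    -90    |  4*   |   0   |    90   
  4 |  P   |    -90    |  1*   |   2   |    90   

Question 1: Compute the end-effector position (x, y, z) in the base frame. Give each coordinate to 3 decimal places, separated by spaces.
-0.707 3.536 6.000

after link 1: o_1 = (1.4142, 1.4142, 0.0000)
after link 2: o_2 = (-1.4142, 4.2426, 4.0000)
after link 3: o_3 = (-1.4142, 4.2426, 8.0000)
after link 4: o_4 = (-0.7071, 3.5355, 6.0000)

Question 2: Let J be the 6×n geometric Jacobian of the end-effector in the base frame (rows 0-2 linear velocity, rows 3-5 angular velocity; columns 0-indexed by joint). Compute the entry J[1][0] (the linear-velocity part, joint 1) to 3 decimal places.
axis z_0 = ẑ; lever o_n−o_0 = (-0.7071,3.5355,6.0000)
cross product → J_v[:, 0] = (-3.5355,-0.7071,0.0000)
J_ω[:, 0] = z_0
entry J[1][0] = -0.7071

-0.707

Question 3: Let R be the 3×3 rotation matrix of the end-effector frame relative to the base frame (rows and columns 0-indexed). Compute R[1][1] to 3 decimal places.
-0.707

End-effector y-axis (col 1 of R) = (0.7071,-0.7071,0.0000)
R[1][1] = -0.7071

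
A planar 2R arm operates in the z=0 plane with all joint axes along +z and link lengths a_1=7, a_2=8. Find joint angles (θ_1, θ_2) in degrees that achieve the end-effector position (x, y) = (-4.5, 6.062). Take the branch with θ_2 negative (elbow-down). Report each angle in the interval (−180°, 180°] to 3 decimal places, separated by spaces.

cos θ_2 = (56.9978−7²−8²)/(2·7·8) = -0.5000; θ_2 = -120.0013° (elbow-down)
β = atan2(6.0620,-4.5000) = 126.5876°; ψ = atan2(-6.9281,2.9998) = -66.5876°
θ_1 = β − ψ = 193.1752°

-166.825 -120.001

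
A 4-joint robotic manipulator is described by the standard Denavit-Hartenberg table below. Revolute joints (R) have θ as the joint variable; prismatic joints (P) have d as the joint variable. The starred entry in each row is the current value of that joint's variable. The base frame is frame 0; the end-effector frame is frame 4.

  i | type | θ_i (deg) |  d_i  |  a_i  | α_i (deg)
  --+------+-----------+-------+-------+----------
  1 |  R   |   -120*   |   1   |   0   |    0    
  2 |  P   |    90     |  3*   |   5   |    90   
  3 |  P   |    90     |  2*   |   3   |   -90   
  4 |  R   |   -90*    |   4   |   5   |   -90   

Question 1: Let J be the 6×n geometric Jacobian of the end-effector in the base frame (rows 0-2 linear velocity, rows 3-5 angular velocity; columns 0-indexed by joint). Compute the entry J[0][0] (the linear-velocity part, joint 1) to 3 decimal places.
6.562

axis z_0 = ẑ; lever o_n−o_0 = (-2.6340,-6.5622,7.0000)
cross product → J_v[:, 0] = (6.5622,-2.6340,0.0000)
J_ω[:, 0] = z_0
entry J[0][0] = 6.5622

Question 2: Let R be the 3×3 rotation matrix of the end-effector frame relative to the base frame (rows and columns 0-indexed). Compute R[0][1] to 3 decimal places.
End-effector y-axis (col 1 of R) = (0.8660,-0.5000,-0.0000)
R[0][1] = 0.8660

0.866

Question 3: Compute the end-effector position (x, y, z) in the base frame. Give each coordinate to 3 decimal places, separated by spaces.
after link 1: o_1 = (0.0000, 0.0000, 1.0000)
after link 2: o_2 = (4.3301, -2.5000, 4.0000)
after link 3: o_3 = (3.3301, -4.2321, 7.0000)
after link 4: o_4 = (-2.6340, -6.5622, 7.0000)

-2.634 -6.562 7.000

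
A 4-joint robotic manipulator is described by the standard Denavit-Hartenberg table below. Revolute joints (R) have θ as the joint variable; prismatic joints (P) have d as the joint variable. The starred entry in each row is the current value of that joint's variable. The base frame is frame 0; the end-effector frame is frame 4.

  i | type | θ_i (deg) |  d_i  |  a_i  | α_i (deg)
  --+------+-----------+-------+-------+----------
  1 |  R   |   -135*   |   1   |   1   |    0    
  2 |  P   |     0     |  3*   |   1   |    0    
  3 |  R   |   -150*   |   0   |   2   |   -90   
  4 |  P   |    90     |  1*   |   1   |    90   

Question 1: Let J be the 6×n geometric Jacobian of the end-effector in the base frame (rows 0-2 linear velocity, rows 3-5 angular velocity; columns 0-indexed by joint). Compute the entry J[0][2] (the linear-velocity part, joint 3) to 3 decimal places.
-2.191

axis z_2 = (0.0000,0.0000,1.0000); lever o_n−o_2 = (-0.4483,2.1907,-1.0000)
cross product → J_v[:, 2] = (-2.1907,-0.4483,0.0000)
J_ω[:, 2] = z_2
entry J[0][2] = -2.1907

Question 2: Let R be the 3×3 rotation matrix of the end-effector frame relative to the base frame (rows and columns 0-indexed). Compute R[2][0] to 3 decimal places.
-1.000

End-effector x-axis (col 0 of R) = (-0.0000,0.0000,-1.0000)
R[2][0] = -1.0000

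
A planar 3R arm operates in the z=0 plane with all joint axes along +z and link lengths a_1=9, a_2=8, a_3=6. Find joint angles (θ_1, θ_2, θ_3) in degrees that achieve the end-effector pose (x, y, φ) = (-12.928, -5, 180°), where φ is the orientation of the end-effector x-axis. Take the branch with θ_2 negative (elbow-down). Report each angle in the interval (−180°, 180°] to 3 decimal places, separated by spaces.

-89.999 -120.001 30.000

wrist centre = target − a_3·(cos φ, sin φ) = (-6.9280, -5.0000)
cos θ_2 = (72.9972−9²−8²)/(2·9·8) = -0.5000; θ_2 = -120.0013° (elbow-down)
β = atan2(-5.0000,-6.9280) = -144.1817°; ψ = atan2(-6.9281,4.9998) = -54.1830°
θ_1 = β − ψ = -89.9987°
θ_3 = φ − θ_1 − θ_2 = 30.0000° (wrapped to (-180°,180°])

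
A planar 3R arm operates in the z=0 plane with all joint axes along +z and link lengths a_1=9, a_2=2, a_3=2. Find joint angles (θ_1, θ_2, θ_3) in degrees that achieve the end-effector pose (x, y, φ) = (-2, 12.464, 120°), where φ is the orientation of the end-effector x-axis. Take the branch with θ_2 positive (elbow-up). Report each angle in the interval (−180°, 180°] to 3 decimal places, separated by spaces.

89.999 30.007 -0.006

wrist centre = target − a_3·(cos φ, sin φ) = (-1.0000, 10.7319)
cos θ_2 = (116.1747−9²−2²)/(2·9·2) = 0.8660; θ_2 = 30.0069° (elbow-up)
β = atan2(10.7319,-1.0000) = 95.3234°; ψ = atan2(1.0002,10.7319) = 5.3246°
θ_1 = β − ψ = 89.9989°
θ_3 = φ − θ_1 − θ_2 = -0.0058° (wrapped to (-180°,180°])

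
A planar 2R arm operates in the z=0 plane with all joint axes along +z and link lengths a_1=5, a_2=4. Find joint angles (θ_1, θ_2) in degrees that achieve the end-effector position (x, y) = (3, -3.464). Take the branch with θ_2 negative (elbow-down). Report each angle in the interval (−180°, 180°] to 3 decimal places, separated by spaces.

cos θ_2 = (20.9993−5²−4²)/(2·5·4) = -0.5000; θ_2 = -120.0012° (elbow-down)
β = atan2(-3.4640,3.0000) = -49.1058°; ψ = atan2(-3.4641,2.9999) = -49.1069°
θ_1 = β − ψ = 0.0012°

0.001 -120.001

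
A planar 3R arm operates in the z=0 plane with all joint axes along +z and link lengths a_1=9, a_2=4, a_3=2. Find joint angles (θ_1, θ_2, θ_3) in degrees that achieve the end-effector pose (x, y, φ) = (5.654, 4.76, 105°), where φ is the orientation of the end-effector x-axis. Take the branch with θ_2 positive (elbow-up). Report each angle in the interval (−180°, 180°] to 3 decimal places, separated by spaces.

-0.002 135.001 -29.999

wrist centre = target − a_3·(cos φ, sin φ) = (6.1716, 2.8281)
cos θ_2 = (46.0875−9²−4²)/(2·9·4) = -0.7071; θ_2 = 135.0009° (elbow-up)
β = atan2(2.8281,6.1716) = 24.6196°; ψ = atan2(2.8284,6.1715) = 24.6218°
θ_1 = β − ψ = -0.0022°
θ_3 = φ − θ_1 − θ_2 = -29.9987° (wrapped to (-180°,180°])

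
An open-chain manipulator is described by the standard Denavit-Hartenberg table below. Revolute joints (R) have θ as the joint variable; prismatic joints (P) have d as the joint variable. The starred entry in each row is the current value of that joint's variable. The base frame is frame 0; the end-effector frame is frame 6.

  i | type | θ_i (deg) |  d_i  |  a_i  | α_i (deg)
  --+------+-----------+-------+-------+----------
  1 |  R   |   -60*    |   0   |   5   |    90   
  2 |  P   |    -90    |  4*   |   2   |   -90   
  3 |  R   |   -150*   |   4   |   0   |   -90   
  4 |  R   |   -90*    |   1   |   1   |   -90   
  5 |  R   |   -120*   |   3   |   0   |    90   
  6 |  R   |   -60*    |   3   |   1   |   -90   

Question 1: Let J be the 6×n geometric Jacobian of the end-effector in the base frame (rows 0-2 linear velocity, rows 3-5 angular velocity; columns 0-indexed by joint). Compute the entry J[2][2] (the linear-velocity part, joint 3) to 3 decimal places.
-1.009

axis z_2 = (0.5000,-0.8660,0.0000); lever o_n−o_2 = (0.2022,-2.3681,1.8816)
cross product → J_v[:, 2] = (-1.6295,-0.9408,-1.0090)
J_ω[:, 2] = z_2
entry J[2][2] = -1.0090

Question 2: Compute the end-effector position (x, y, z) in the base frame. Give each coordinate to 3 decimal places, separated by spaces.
-0.762 -8.698 -0.118

after link 1: o_1 = (2.5000, -4.3301, 0.0000)
after link 2: o_2 = (-0.9641, -6.3301, -2.0000)
after link 3: o_3 = (1.0359, -9.7942, -2.0000)
after link 4: o_4 = (0.7859, -11.0933, -2.5000)
after link 5: o_5 = (-0.5131, -11.8433, 0.0981)
after link 6: o_6 = (-0.7619, -8.6982, -0.1184)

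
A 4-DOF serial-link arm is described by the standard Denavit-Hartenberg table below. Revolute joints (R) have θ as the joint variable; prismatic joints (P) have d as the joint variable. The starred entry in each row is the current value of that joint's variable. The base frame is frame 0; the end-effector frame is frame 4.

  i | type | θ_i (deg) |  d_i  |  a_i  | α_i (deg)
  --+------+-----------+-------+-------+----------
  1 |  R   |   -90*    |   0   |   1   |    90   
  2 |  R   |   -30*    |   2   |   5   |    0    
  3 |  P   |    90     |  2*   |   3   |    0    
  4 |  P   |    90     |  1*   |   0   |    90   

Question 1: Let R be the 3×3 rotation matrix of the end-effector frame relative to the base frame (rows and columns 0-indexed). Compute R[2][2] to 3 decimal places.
0.866

End-effector z-axis (col 2 of R) = (0.0000,-0.5000,0.8660)
R[2][2] = 0.8660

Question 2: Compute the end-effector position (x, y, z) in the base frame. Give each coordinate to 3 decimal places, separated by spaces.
after link 1: o_1 = (0.0000, -1.0000, 0.0000)
after link 2: o_2 = (-2.0000, -5.3301, -2.5000)
after link 3: o_3 = (-4.0000, -6.8301, 0.0981)
after link 4: o_4 = (-5.0000, -6.8301, 0.0981)

-5.000 -6.830 0.098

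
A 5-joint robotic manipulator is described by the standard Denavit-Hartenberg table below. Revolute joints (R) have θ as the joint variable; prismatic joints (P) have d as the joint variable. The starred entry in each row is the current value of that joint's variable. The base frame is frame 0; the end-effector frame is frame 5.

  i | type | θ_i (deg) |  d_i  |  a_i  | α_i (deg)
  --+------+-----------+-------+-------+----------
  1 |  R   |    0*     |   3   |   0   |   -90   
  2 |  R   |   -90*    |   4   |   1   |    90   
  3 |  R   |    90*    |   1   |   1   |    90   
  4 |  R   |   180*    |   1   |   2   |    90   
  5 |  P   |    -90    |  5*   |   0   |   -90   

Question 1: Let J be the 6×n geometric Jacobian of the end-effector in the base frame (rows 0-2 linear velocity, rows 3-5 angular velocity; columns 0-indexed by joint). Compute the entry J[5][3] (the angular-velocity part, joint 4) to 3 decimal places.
1.000

axis z_3 = (-0.0000,-0.0000,1.0000); lever o_n−o_3 = (-5.0000,-2.0000,1.0000)
cross product → J_v[:, 3] = (2.0000,-5.0000,-0.0000)
J_ω[:, 3] = z_3
entry J[5][3] = 1.0000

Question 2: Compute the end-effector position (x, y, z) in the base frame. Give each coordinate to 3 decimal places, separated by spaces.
after link 1: o_1 = (0.0000, 0.0000, 3.0000)
after link 2: o_2 = (0.0000, 4.0000, 4.0000)
after link 3: o_3 = (-1.0000, 5.0000, 4.0000)
after link 4: o_4 = (-1.0000, 3.0000, 5.0000)
after link 5: o_5 = (-6.0000, 3.0000, 5.0000)

-6.000 3.000 5.000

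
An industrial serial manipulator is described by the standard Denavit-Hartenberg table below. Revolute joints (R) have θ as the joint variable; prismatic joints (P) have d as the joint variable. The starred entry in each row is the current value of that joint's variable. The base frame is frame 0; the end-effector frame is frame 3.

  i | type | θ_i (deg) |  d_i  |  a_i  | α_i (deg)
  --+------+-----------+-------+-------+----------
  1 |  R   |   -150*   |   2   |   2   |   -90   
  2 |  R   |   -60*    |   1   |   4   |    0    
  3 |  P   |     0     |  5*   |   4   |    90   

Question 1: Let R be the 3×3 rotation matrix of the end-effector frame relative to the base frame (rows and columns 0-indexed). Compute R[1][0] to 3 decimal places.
-0.250

End-effector x-axis (col 0 of R) = (-0.4330,-0.2500,0.8660)
R[1][0] = -0.2500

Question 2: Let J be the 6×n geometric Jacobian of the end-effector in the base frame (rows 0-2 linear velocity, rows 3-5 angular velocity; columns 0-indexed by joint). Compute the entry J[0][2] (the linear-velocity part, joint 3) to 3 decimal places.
prismatic axis z_2 = (0.5000,-0.8660,0.0000)
J_v[:, 2] = z_2; J_ω[:, 2] = (0,0,0)
entry J[0][2] = 0.5000

0.500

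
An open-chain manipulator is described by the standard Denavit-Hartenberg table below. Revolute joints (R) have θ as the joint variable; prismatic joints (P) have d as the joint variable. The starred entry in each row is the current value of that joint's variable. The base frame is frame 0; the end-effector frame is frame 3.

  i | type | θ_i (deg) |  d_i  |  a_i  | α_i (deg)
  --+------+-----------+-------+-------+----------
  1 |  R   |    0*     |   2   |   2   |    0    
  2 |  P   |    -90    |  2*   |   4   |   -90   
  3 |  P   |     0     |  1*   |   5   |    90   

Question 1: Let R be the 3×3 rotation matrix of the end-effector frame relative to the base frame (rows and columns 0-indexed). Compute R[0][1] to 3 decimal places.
End-effector y-axis (col 1 of R) = (1.0000,0.0000,0.0000)
R[0][1] = 1.0000

1.000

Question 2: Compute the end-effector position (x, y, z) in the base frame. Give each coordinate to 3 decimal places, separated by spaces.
3.000 -9.000 4.000

after link 1: o_1 = (2.0000, 0.0000, 2.0000)
after link 2: o_2 = (2.0000, -4.0000, 4.0000)
after link 3: o_3 = (3.0000, -9.0000, 4.0000)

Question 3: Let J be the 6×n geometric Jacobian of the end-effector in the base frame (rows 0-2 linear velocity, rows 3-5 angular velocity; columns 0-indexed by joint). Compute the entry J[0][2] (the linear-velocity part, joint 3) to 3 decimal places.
1.000

prismatic axis z_2 = (1.0000,0.0000,0.0000)
J_v[:, 2] = z_2; J_ω[:, 2] = (0,0,0)
entry J[0][2] = 1.0000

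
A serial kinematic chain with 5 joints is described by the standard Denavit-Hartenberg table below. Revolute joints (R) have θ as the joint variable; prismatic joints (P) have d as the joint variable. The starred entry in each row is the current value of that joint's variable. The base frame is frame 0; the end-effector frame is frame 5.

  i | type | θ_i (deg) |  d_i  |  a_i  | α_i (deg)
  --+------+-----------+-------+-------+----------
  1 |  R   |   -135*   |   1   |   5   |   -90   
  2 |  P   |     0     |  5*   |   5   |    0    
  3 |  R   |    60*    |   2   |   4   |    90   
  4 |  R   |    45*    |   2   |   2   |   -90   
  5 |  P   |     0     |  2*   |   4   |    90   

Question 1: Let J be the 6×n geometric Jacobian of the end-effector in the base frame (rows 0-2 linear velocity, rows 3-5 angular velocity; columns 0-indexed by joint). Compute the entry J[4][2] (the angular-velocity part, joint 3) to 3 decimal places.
-0.707

axis z_2 = (0.7071,-0.7071,0.0000); lever o_n−o_2 = (1.7753,-9.0532,-4.9136)
cross product → J_v[:, 2] = (3.4744,3.4744,-5.1463)
J_ω[:, 2] = z_2
entry J[4][2] = -0.7071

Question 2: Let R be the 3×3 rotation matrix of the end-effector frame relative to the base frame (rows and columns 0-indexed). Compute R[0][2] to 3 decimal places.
End-effector z-axis (col 2 of R) = (-0.6124,-0.6124,0.5000)
R[0][2] = -0.6124

-0.612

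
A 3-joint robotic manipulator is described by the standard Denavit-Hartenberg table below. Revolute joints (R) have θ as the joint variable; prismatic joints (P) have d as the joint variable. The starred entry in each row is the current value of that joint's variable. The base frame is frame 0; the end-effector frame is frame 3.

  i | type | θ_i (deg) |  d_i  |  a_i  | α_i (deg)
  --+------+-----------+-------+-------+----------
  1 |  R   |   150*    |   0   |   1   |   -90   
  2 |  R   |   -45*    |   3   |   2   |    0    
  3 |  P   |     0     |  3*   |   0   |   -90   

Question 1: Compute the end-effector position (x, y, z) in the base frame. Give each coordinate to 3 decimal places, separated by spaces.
-5.091 -3.989 1.414

after link 1: o_1 = (-0.8660, 0.5000, 0.0000)
after link 2: o_2 = (-3.5908, -1.3910, 1.4142)
after link 3: o_3 = (-5.0908, -3.9890, 1.4142)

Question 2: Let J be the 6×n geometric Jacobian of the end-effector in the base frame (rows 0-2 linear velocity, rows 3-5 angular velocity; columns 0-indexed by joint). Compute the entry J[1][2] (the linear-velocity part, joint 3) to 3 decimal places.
-0.866

prismatic axis z_2 = (-0.5000,-0.8660,0.0000)
J_v[:, 2] = z_2; J_ω[:, 2] = (0,0,0)
entry J[1][2] = -0.8660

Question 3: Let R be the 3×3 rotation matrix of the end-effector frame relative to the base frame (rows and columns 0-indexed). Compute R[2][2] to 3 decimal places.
End-effector z-axis (col 2 of R) = (-0.6124,0.3536,-0.7071)
R[2][2] = -0.7071

-0.707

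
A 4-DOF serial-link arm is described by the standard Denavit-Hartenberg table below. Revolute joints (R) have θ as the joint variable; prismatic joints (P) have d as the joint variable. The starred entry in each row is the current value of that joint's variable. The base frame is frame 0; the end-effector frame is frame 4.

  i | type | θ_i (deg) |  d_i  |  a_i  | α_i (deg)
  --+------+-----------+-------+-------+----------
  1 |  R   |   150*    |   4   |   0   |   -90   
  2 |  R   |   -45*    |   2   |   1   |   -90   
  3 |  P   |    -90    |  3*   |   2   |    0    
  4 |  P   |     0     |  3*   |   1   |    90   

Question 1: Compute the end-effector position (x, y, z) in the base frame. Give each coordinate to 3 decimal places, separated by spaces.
-6.787 -1.855 0.464

after link 1: o_1 = (0.0000, 0.0000, 4.0000)
after link 2: o_2 = (-1.6124, -1.3785, 4.7071)
after link 3: o_3 = (-4.4495, -2.0499, 2.5858)
after link 4: o_4 = (-6.7866, -1.8553, 0.4645)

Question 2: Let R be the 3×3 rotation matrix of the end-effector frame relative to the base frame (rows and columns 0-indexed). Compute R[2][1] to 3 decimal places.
End-effector y-axis (col 1 of R) = (-0.6124,0.3536,-0.7071)
R[2][1] = -0.7071

-0.707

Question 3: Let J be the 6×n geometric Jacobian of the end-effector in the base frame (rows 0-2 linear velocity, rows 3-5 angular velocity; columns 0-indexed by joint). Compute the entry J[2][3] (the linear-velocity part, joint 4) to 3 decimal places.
prismatic axis z_3 = (-0.6124,0.3536,-0.7071)
J_v[:, 3] = z_3; J_ω[:, 3] = (0,0,0)
entry J[2][3] = -0.7071

-0.707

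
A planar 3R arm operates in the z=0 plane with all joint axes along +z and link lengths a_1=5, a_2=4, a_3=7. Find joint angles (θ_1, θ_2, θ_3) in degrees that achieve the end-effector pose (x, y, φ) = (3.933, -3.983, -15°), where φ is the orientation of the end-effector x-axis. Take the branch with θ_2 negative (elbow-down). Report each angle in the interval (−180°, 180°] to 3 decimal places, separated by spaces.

-90.004 -135.002 -149.994

wrist centre = target − a_3·(cos φ, sin φ) = (-2.8285, -2.1713)
cos θ_2 = (12.7147−5²−4²)/(2·5·4) = -0.7071; θ_2 = -135.0021° (elbow-down)
β = atan2(-2.1713,-2.8285) = -142.4886°; ψ = atan2(-2.8283,2.1715) = -52.4844°
θ_1 = β − ψ = -90.0041°
θ_3 = φ − θ_1 − θ_2 = -149.9938° (wrapped to (-180°,180°])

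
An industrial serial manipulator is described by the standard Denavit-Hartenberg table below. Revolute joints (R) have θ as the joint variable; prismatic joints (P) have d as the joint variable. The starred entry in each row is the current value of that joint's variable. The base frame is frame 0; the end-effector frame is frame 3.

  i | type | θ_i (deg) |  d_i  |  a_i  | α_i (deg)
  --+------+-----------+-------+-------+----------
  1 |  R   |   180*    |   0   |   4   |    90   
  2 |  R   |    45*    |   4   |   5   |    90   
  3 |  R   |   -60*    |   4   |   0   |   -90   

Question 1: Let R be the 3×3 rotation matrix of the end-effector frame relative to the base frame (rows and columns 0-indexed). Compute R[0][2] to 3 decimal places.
End-effector z-axis (col 2 of R) = (-0.6124,0.5000,0.6124)
R[0][2] = -0.6124

-0.612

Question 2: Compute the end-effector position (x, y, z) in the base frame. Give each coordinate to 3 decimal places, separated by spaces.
after link 1: o_1 = (-4.0000, 0.0000, 0.0000)
after link 2: o_2 = (-7.5355, 4.0000, 3.5355)
after link 3: o_3 = (-10.3640, 4.0000, 0.7071)

-10.364 4.000 0.707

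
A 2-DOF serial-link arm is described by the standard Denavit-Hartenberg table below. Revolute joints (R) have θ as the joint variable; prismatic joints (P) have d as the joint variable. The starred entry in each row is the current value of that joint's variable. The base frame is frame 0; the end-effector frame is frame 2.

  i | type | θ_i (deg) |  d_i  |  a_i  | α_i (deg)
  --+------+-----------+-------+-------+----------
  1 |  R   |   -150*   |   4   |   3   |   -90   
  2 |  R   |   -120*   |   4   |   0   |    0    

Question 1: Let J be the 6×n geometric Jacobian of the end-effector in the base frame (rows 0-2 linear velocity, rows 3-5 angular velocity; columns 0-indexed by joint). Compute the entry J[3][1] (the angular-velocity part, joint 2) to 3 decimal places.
axis z_1 = (0.5000,-0.8660,0.0000); lever o_n−o_1 = (2.0000,-3.4641,0.0000)
cross product → J_v[:, 1] = (0.0000,0.0000,0.0000)
J_ω[:, 1] = z_1
entry J[3][1] = 0.5000

0.500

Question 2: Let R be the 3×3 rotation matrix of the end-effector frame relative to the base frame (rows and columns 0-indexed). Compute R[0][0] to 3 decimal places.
0.433

End-effector x-axis (col 0 of R) = (0.4330,0.2500,0.8660)
R[0][0] = 0.4330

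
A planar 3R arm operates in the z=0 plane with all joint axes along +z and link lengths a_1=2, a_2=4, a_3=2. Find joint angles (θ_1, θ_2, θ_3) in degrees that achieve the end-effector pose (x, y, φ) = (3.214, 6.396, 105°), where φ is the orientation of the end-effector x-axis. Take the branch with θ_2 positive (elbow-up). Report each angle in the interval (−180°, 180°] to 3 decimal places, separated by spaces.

wrist centre = target − a_3·(cos φ, sin φ) = (3.7316, 4.4641)
cos θ_2 = (33.8537−2²−4²)/(2·2·4) = 0.8659; θ_2 = 30.0191° (elbow-up)
β = atan2(4.4641,3.7316) = 50.1073°; ψ = atan2(2.0012,5.4634) = 20.1168°
θ_1 = β − ψ = 29.9905°
θ_3 = φ − θ_1 − θ_2 = 44.9904° (wrapped to (-180°,180°])

29.990 30.019 44.990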